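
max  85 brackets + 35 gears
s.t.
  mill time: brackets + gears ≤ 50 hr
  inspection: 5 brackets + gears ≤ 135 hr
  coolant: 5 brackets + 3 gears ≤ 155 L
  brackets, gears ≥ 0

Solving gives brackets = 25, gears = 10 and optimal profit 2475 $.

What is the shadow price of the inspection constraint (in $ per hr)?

Check each constraint at x*: mill time 35/50 (slack 15); inspection 135/135 (tight); coolant 155/155 (tight).
Since mill time is not tight, its dual is 0.
Dual feasibility on the basic columns requires 5·y_inspection + 5·y_coolant = 85, 1·y_inspection + 3·y_coolant = 35.
Solving: y_inspection = 8, y_coolant = 9.
Shadow price of inspection = 8.

8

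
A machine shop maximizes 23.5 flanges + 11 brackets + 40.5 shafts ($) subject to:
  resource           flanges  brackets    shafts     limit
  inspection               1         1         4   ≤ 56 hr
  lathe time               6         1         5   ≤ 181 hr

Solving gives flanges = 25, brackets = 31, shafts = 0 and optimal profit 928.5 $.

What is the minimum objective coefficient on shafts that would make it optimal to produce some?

Check each constraint at x*: inspection 56/56 (tight); lathe time 181/181 (tight).
Dual feasibility on the basic columns requires 1·y_inspection + 6·y_lathe time = 23.5, 1·y_inspection + 1·y_lathe time = 11.
Solving: y_inspection = 8.5, y_lathe time = 2.5.
shafts enters the basis when its profit ≥ yᵀa₃ = 8.5·4 + 2.5·5 = 46.5.

46.5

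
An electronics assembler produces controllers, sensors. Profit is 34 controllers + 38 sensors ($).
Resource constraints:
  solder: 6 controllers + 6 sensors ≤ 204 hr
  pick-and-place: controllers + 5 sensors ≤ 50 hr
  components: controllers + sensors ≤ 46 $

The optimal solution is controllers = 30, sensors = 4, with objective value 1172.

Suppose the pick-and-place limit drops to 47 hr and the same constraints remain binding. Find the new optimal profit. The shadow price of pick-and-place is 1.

1169

Δb = -3, so new z* = 1172 + (1)·(-3) = 1172 − 3 = 1169.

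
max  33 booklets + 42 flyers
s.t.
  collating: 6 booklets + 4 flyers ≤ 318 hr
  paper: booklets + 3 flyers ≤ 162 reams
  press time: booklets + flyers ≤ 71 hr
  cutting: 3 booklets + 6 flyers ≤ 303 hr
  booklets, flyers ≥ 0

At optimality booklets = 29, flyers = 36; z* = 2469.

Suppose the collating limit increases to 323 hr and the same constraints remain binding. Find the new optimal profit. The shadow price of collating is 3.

Δb = 5, so new z* = 2469 + (3)·(5) = 2469 + 15 = 2484.

2484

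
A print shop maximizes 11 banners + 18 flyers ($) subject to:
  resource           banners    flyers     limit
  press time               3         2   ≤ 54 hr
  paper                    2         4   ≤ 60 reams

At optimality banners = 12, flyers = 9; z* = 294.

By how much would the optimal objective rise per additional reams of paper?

4

Both press time and paper are binding at x*.
From A_Bᵀ y = c: 3·y_press time + 2·y_paper = 11; 2·y_press time + 4·y_paper = 18.
→ y_press time = 1 and y_paper = 4.
Shadow price of paper = 4.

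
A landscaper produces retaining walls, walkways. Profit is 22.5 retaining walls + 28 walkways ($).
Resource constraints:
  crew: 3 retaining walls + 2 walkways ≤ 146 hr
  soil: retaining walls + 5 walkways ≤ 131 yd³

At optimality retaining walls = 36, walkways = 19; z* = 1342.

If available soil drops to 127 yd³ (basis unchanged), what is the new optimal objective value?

Both crew and soil are binding at x*.
From A_Bᵀ y = c: 3·y_crew + 1·y_soil = 22.5; 2·y_crew + 5·y_soil = 28.
→ y_crew = 6.5 and y_soil = 3.
Δz = y_soil·Δb = 3 × (-4) = -12, so new z* = 1342 − 12 = 1330.

1330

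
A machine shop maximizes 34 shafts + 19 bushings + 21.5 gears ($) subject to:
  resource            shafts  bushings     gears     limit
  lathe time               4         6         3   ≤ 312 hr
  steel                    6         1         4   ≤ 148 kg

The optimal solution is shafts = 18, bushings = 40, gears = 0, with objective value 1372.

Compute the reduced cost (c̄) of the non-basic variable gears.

At the optimum: lathe time uses 312 of 312 (binding); steel uses 148 of 148 (binding).
From A_Bᵀ y = c: 4·y_lathe time + 6·y_steel = 34; 6·y_lathe time + 1·y_steel = 19.
→ y_lathe time = 2.5 and y_steel = 4.
Reduced cost of gears: c₃ − yᵀa₃ = 21.5 − (2.5·3 + 4·4) = 21.5 − 23.5 = -2.

-2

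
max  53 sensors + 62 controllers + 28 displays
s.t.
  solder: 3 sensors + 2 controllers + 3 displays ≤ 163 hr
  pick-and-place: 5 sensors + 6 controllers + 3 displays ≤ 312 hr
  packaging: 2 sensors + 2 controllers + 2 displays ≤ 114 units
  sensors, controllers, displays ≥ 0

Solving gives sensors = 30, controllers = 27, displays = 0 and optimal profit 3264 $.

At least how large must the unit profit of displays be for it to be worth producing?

35

At the optimum: solder uses 144 of 163 (slack = 19); pick-and-place uses 312 of 312 (binding); packaging uses 114 of 114 (binding).
Since solder is not tight, its dual is 0.
Dual feasibility on the basic columns requires 5·y_pick-and-place + 2·y_packaging = 53, 6·y_pick-and-place + 2·y_packaging = 62.
Solving: y_pick-and-place = 9, y_packaging = 4.
displays enters the basis when its profit ≥ yᵀa₃ = 9·3 + 4·2 = 35.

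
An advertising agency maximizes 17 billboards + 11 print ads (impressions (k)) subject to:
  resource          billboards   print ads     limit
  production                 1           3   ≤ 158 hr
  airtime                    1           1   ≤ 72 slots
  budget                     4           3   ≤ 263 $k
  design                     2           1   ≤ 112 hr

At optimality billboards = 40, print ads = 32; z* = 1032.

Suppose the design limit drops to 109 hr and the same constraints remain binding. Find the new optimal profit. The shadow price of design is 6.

Δb = -3, so new z* = 1032 + (6)·(-3) = 1032 − 18 = 1014.

1014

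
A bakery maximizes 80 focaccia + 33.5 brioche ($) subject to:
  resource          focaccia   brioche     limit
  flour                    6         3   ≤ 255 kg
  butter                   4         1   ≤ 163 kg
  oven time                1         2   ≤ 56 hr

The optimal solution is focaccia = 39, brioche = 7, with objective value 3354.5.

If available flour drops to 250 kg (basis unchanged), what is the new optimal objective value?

3309.5

Check each constraint at x*: flour 255/255 (tight); butter 163/163 (tight); oven time 53/56 (slack 3).
Since oven time is not tight, its dual is 0.
Dual feasibility on the basic columns requires 6·y_flour + 4·y_butter = 80, 3·y_flour + 1·y_butter = 33.5.
Solving: y_flour = 9, y_butter = 6.5.
Δz = y_flour·Δb = 9 × (-5) = -45, so new z* = 3354.5 − 45 = 3309.5.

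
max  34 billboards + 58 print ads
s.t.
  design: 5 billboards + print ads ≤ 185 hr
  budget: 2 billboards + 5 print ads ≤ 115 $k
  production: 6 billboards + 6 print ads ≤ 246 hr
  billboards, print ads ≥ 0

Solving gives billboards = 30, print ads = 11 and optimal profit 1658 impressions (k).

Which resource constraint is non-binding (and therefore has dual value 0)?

design

design: 161/185 (slack 24)
budget: 115/115 (binding)
production: 246/246 (binding)
By complementary slackness, a constraint with positive slack has shadow price 0 → design.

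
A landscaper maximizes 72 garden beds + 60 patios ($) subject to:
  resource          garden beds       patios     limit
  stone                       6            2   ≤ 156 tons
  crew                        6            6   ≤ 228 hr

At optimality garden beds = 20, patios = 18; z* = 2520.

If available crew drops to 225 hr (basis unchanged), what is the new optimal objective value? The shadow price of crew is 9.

2493

Δb = -3, so new z* = 2520 + (9)·(-3) = 2520 − 27 = 2493.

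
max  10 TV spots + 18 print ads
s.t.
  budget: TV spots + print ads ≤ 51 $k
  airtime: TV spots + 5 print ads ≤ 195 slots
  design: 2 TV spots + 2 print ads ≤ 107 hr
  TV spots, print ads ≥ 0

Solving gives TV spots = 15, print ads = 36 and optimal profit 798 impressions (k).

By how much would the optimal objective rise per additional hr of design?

At the optimum: budget uses 51 of 51 (binding); airtime uses 195 of 195 (binding); design uses 102 of 107 (slack = 5).
By complementary slackness, y = 0 for the non-binding constraint.
The binding rows give the dual system: 1·y_budget + 1·y_airtime = 10 and 1·y_budget + 5·y_airtime = 18.
This yields shadow prices y_budget = 8, y_airtime = 2.
Shadow price of design = 0.

0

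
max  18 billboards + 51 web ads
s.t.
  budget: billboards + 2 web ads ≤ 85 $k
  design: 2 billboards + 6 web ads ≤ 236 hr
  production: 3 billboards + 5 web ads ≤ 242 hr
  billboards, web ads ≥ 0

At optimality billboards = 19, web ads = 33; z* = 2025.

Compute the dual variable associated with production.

Check each constraint at x*: budget 85/85 (tight); design 236/236 (tight); production 222/242 (slack 20).
Since production is not tight, its dual is 0.
The binding rows give the dual system: 1·y_budget + 2·y_design = 18 and 2·y_budget + 6·y_design = 51.
Solving: y_budget = 3, y_design = 7.5.
Shadow price of production = 0.

0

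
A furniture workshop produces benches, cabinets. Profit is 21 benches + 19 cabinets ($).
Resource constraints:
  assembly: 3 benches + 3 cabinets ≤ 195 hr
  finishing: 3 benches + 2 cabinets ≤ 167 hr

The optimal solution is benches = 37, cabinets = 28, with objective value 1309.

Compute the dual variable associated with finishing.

Check each constraint at x*: assembly 195/195 (tight); finishing 167/167 (tight).
Dual feasibility on the basic columns requires 3·y_assembly + 3·y_finishing = 21, 3·y_assembly + 2·y_finishing = 19.
→ y_assembly = 5 and y_finishing = 2.
Shadow price of finishing = 2.

2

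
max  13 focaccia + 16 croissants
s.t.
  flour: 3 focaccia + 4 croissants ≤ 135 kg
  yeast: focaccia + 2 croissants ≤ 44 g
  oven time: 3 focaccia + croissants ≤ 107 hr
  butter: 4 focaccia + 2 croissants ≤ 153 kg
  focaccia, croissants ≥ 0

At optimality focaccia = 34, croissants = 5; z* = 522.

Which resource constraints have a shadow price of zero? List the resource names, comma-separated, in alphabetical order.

flour: 122/135 (slack 13)
yeast: 44/44 (binding)
oven time: 107/107 (binding)
butter: 146/153 (slack 7)
By complementary slackness, a constraint with positive slack has shadow price 0 → butter, flour.

butter, flour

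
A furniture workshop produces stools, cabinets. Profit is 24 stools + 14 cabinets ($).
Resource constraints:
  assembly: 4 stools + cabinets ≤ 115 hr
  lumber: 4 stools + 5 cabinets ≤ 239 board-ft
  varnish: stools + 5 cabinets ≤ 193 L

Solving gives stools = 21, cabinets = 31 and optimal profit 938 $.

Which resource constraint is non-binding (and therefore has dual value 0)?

assembly: 115/115 (binding)
lumber: 239/239 (binding)
varnish: 176/193 (slack 17)
By complementary slackness, a constraint with positive slack has shadow price 0 → varnish.

varnish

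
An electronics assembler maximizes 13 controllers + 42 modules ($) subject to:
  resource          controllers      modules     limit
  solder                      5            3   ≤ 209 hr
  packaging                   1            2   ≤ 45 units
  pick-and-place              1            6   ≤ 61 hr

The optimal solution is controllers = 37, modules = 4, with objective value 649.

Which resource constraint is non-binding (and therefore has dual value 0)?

solder: 197/209 (slack 12)
packaging: 45/45 (binding)
pick-and-place: 61/61 (binding)
By complementary slackness, a constraint with positive slack has shadow price 0 → solder.

solder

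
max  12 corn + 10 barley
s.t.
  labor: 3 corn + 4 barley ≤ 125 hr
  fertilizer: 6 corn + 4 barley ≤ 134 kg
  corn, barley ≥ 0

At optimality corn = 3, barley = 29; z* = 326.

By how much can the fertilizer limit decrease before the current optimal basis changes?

9

Binding constraints: labor, fertilizer. The basis is B = [[3,4],[6,4]] with det -12.
Per unit decrease in fertilizer, x* moves by d = (-0.3333, 0.25).
The basis stays optimal until corn reaches 0; allowable decrease = 9 kg.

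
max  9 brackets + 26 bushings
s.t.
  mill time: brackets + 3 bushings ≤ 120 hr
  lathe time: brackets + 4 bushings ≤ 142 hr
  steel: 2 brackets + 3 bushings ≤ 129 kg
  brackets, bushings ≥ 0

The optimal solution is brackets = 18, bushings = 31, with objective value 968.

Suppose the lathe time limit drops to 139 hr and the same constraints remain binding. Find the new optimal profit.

953

Binding: lathe time and steel. Non-binding: mill time (9 unused).
By complementary slackness, y = 0 for the non-binding constraint.
Dual feasibility on the basic columns requires 1·y_lathe time + 2·y_steel = 9, 4·y_lathe time + 3·y_steel = 26.
→ y_lathe time = 5 and y_steel = 2.
Δz = y_lathe time·Δb = 5 × (-3) = -15, so new z* = 968 − 15 = 953.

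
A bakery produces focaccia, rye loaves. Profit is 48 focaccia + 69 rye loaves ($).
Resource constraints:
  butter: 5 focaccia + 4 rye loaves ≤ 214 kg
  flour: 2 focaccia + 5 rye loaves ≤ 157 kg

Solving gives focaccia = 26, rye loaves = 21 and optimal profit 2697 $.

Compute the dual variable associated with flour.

9

Both butter and flour are binding at x*.
The binding rows give the dual system: 5·y_butter + 2·y_flour = 48 and 4·y_butter + 5·y_flour = 69.
Solving: y_butter = 6, y_flour = 9.
Shadow price of flour = 9.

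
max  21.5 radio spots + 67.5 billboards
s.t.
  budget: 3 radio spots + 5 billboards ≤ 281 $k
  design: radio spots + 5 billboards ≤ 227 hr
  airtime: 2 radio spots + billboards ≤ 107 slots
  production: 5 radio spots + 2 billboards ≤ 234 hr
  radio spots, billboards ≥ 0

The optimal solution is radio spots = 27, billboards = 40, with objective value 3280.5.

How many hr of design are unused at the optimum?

0

design used = 1·27 + 5·40 = 227; slack = 227 − 227 = 0.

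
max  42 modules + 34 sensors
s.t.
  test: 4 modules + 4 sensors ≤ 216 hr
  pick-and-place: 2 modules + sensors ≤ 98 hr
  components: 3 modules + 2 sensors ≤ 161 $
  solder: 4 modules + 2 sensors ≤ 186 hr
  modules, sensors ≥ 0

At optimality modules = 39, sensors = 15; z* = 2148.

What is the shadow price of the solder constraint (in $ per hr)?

Binding: test and solder. Non-binding: pick-and-place (5 unused), components (14 unused).
By complementary slackness, y = 0 for the non-binding constraints.
The binding rows give the dual system: 4·y_test + 4·y_solder = 42 and 4·y_test + 2·y_solder = 34.
→ y_test = 6.5 and y_solder = 4.
Shadow price of solder = 4.

4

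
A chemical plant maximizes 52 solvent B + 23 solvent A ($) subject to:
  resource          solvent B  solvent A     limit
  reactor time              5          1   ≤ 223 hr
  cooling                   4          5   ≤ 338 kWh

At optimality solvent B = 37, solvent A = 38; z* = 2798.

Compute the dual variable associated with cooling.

3

At the optimum: reactor time uses 223 of 223 (binding); cooling uses 338 of 338 (binding).
The binding rows give the dual system: 5·y_reactor time + 4·y_cooling = 52 and 1·y_reactor time + 5·y_cooling = 23.
Solving: y_reactor time = 8, y_cooling = 3.
Shadow price of cooling = 3.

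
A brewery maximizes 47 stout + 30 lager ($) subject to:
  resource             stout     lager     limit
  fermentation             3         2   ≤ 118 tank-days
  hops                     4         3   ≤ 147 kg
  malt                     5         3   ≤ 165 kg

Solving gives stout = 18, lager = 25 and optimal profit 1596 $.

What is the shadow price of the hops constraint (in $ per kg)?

Check each constraint at x*: fermentation 104/118 (slack 14); hops 147/147 (tight); malt 165/165 (tight).
Since fermentation is not tight, its dual is 0.
From A_Bᵀ y = c: 4·y_hops + 5·y_malt = 47; 3·y_hops + 3·y_malt = 30.
This yields shadow prices y_hops = 3, y_malt = 7.
Shadow price of hops = 3.

3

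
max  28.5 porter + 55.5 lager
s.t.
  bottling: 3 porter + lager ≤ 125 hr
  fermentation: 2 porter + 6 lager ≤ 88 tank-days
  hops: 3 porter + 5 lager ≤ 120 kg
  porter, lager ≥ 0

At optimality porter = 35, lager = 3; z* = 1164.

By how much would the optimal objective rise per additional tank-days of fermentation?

3

Check each constraint at x*: bottling 108/125 (slack 17); fermentation 88/88 (tight); hops 120/120 (tight).
Since bottling is not tight, its dual is 0.
From A_Bᵀ y = c: 2·y_fermentation + 3·y_hops = 28.5; 6·y_fermentation + 5·y_hops = 55.5.
→ y_fermentation = 3 and y_hops = 7.5.
Shadow price of fermentation = 3.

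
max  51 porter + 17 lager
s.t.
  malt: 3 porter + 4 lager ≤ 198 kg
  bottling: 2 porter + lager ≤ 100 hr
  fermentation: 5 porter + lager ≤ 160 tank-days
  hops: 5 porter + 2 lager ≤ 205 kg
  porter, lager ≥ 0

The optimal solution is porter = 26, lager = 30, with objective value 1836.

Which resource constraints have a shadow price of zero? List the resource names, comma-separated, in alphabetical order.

malt: 198/198 (binding)
bottling: 82/100 (slack 18)
fermentation: 160/160 (binding)
hops: 190/205 (slack 15)
By complementary slackness, a constraint with positive slack has shadow price 0 → bottling, hops.

bottling, hops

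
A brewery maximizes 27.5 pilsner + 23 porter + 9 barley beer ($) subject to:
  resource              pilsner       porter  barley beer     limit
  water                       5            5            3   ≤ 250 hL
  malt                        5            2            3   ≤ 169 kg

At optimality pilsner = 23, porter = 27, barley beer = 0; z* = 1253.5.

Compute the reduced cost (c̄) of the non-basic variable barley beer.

-7.5

Both water and malt are binding at x*.
Dual feasibility on the basic columns requires 5·y_water + 5·y_malt = 27.5, 5·y_water + 2·y_malt = 23.
This yields shadow prices y_water = 4, y_malt = 1.5.
Reduced cost of barley beer: c₃ − yᵀa₃ = 9 − (4·3 + 1.5·3) = 9 − 16.5 = -7.5.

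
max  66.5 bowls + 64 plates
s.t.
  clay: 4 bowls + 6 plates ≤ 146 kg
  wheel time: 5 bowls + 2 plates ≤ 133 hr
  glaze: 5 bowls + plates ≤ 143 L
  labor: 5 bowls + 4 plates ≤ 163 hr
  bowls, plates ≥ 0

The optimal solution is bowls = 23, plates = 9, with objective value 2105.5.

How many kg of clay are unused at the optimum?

clay used = 4·23 + 6·9 = 146; slack = 146 − 146 = 0.

0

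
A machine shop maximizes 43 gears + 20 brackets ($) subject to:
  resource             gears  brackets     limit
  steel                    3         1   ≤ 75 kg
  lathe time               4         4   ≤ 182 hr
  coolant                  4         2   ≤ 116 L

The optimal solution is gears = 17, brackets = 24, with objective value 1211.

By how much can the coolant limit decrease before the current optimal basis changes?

16

Binding constraints: steel, coolant. The basis is B = [[3,1],[4,2]] with det 2.
Per unit decrease in coolant, x* moves by d = (0.5, -1.5).
The basis stays optimal until brackets reaches 0; allowable decrease = 16 L.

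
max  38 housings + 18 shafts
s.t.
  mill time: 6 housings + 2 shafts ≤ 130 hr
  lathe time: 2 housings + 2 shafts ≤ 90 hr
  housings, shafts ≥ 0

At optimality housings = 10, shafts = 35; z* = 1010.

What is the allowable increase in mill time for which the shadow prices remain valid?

Binding constraints: mill time, lathe time. The basis is B = [[6,2],[2,2]] with det 8.
Per unit increase in mill time, x* moves by d = (0.25, -0.25).
The basis stays optimal until shafts reaches 0; allowable increase = 140 hr.

140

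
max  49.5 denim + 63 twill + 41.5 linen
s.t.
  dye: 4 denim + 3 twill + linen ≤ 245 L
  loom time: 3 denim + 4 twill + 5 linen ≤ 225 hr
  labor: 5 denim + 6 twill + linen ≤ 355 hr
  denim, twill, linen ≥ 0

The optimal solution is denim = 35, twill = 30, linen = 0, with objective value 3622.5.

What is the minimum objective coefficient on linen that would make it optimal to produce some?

49.5

At the optimum: dye uses 230 of 245 (slack = 15); loom time uses 225 of 225 (binding); labor uses 355 of 355 (binding).
By complementary slackness, y = 0 for the non-binding constraint.
Dual feasibility on the basic columns requires 3·y_loom time + 5·y_labor = 49.5, 4·y_loom time + 6·y_labor = 63.
Solving: y_loom time = 9, y_labor = 4.5.
linen enters the basis when its profit ≥ yᵀa₃ = 9·5 + 4.5·1 = 49.5.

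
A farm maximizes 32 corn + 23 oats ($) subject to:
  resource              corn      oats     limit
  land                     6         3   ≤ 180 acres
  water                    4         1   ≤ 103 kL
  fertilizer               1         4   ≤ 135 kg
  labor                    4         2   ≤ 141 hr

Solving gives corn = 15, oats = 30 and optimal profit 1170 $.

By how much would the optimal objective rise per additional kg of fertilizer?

Check each constraint at x*: land 180/180 (tight); water 90/103 (slack 13); fertilizer 135/135 (tight); labor 120/141 (slack 21).
Slack constraints have shadow price 0 (complementary slackness).
From A_Bᵀ y = c: 6·y_land + 1·y_fertilizer = 32; 3·y_land + 4·y_fertilizer = 23.
Solving: y_land = 5, y_fertilizer = 2.
Shadow price of fertilizer = 2.

2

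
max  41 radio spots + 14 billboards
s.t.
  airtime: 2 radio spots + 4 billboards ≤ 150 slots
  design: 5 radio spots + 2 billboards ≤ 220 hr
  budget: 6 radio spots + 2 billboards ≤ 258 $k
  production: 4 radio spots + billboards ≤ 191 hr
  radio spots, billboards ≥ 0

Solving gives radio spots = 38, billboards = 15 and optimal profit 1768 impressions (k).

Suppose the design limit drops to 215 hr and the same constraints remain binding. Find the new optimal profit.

Binding: design and budget. Non-binding: airtime (14 unused), production (24 unused).
By complementary slackness, y = 0 for the non-binding constraints.
From A_Bᵀ y = c: 5·y_design + 6·y_budget = 41; 2·y_design + 2·y_budget = 14.
→ y_design = 1 and y_budget = 6.
Δz = y_design·Δb = 1 × (-5) = -5, so new z* = 1768 − 5 = 1763.

1763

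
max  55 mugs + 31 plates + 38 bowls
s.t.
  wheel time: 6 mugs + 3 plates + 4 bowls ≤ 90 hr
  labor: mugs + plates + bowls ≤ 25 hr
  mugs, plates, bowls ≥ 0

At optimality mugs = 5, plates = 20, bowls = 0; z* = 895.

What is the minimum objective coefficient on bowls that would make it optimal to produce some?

Check each constraint at x*: wheel time 90/90 (tight); labor 25/25 (tight).
From A_Bᵀ y = c: 6·y_wheel time + 1·y_labor = 55; 3·y_wheel time + 1·y_labor = 31.
This yields shadow prices y_wheel time = 8, y_labor = 7.
bowls enters the basis when its profit ≥ yᵀa₃ = 8·4 + 7·1 = 39.

39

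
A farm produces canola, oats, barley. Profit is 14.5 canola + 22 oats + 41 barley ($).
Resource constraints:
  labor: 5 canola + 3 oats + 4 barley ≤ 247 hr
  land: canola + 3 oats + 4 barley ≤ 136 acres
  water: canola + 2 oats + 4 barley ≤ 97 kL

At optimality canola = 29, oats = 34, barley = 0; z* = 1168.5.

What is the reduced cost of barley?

Check each constraint at x*: labor 247/247 (tight); land 131/136 (slack 5); water 97/97 (tight).
Since land is not tight, its dual is 0.
The binding rows give the dual system: 5·y_labor + 1·y_water = 14.5 and 3·y_labor + 2·y_water = 22.
→ y_labor = 1 and y_water = 9.5.
Reduced cost of barley: c₃ − yᵀa₃ = 41 − (1·4 + 9.5·4) = 41 − 42 = -1.

-1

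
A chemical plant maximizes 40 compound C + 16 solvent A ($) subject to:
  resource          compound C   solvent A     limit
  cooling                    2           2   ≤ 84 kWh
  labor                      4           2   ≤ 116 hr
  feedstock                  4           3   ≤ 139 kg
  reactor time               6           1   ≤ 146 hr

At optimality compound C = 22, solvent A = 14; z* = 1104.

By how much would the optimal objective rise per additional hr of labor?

Binding: labor and reactor time. Non-binding: cooling (12 unused), feedstock (9 unused).
Since cooling, feedstock are not tight, their duals are 0.
From A_Bᵀ y = c: 4·y_labor + 6·y_reactor time = 40; 2·y_labor + 1·y_reactor time = 16.
→ y_labor = 7 and y_reactor time = 2.
Shadow price of labor = 7.

7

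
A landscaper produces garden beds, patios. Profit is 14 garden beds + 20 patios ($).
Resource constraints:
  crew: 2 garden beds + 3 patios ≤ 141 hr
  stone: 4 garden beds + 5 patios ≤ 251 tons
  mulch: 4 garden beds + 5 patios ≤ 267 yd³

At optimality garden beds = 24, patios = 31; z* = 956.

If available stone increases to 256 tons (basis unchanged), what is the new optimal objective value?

At the optimum: crew uses 141 of 141 (binding); stone uses 251 of 251 (binding); mulch uses 251 of 267 (slack = 16).
Slack constraints have shadow price 0 (complementary slackness).
The binding rows give the dual system: 2·y_crew + 4·y_stone = 14 and 3·y_crew + 5·y_stone = 20.
This yields shadow prices y_crew = 5, y_stone = 1.
Δz = y_stone·Δb = 1 × (5) = 5, so new z* = 956 + 5 = 961.

961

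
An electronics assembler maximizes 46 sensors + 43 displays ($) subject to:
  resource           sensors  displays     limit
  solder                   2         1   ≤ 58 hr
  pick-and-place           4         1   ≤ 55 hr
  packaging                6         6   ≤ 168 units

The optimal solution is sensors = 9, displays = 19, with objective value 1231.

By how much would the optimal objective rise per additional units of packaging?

Binding: pick-and-place and packaging. Non-binding: solder (21 unused).
Slack constraints have shadow price 0 (complementary slackness).
The binding rows give the dual system: 4·y_pick-and-place + 6·y_packaging = 46 and 1·y_pick-and-place + 6·y_packaging = 43.
→ y_pick-and-place = 1 and y_packaging = 7.
Shadow price of packaging = 7.

7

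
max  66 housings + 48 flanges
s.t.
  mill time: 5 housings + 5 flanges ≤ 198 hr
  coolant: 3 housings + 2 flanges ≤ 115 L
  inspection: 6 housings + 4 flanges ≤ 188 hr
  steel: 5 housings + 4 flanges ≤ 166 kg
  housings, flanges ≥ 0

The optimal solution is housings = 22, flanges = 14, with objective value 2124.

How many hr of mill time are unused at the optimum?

18

mill time used = 5·22 + 5·14 = 180; slack = 198 − 180 = 18.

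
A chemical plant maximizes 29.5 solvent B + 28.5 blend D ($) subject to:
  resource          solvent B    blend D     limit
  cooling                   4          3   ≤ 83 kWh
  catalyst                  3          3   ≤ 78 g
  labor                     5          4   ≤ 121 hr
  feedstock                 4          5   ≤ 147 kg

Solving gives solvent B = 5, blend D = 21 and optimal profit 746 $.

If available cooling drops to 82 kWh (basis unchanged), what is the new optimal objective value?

745

Binding: cooling and catalyst. Non-binding: labor (12 unused), feedstock (22 unused).
Since labor, feedstock are not tight, their duals are 0.
From A_Bᵀ y = c: 4·y_cooling + 3·y_catalyst = 29.5; 3·y_cooling + 3·y_catalyst = 28.5.
Solving: y_cooling = 1, y_catalyst = 8.5.
Δz = y_cooling·Δb = 1 × (-1) = -1, so new z* = 746 − 1 = 745.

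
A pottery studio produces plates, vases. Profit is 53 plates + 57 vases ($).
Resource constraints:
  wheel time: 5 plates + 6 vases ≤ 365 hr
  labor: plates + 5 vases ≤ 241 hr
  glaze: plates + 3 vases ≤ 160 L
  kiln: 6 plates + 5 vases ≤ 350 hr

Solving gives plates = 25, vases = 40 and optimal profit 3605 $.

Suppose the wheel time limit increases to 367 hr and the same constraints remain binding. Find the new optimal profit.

3619

Binding: wheel time and kiln. Non-binding: labor (16 unused), glaze (15 unused).
Slack constraints have shadow price 0 (complementary slackness).
From A_Bᵀ y = c: 5·y_wheel time + 6·y_kiln = 53; 6·y_wheel time + 5·y_kiln = 57.
→ y_wheel time = 7 and y_kiln = 3.
Δz = y_wheel time·Δb = 7 × (2) = 14, so new z* = 3605 + 14 = 3619.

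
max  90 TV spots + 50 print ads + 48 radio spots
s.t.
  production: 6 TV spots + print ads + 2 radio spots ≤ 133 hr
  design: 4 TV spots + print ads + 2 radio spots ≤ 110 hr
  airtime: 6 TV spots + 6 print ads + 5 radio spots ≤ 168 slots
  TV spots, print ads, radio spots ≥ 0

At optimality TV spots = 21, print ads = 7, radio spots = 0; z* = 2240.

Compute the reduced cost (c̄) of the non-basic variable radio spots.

Check each constraint at x*: production 133/133 (tight); design 91/110 (slack 19); airtime 168/168 (tight).
Since design is not tight, its dual is 0.
Dual feasibility on the basic columns requires 6·y_production + 6·y_airtime = 90, 1·y_production + 6·y_airtime = 50.
Solving: y_production = 8, y_airtime = 7.
Reduced cost of radio spots: c₃ − yᵀa₃ = 48 − (8·2 + 7·5) = 48 − 51 = -3.

-3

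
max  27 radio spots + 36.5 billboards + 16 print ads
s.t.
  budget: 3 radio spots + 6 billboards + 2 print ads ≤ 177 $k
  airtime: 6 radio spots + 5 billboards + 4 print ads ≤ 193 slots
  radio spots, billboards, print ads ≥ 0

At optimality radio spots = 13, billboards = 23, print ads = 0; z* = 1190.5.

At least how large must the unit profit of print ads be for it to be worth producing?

Check each constraint at x*: budget 177/177 (tight); airtime 193/193 (tight).
From A_Bᵀ y = c: 3·y_budget + 6·y_airtime = 27; 6·y_budget + 5·y_airtime = 36.5.
Solving: y_budget = 4, y_airtime = 2.5.
print ads enters the basis when its profit ≥ yᵀa₃ = 4·2 + 2.5·4 = 18.

18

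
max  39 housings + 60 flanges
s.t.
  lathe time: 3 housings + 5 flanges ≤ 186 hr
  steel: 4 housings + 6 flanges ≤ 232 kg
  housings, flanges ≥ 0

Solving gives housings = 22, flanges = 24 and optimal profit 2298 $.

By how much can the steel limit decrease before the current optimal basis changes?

8.8

Binding constraints: lathe time, steel. The basis is B = [[3,5],[4,6]] with det -2.
Per unit decrease in steel, x* moves by d = (-2.5, 1.5).
The basis stays optimal until housings reaches 0; allowable decrease = 8.8 kg.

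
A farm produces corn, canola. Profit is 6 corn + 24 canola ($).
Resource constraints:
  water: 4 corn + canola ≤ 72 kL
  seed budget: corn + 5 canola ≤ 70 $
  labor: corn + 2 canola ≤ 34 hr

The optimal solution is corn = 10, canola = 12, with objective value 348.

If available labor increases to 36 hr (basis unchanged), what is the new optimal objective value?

352

Binding: seed budget and labor. Non-binding: water (20 unused).
Slack constraints have shadow price 0 (complementary slackness).
The binding rows give the dual system: 1·y_seed budget + 1·y_labor = 6 and 5·y_seed budget + 2·y_labor = 24.
This yields shadow prices y_seed budget = 4, y_labor = 2.
Δz = y_labor·Δb = 2 × (2) = 4, so new z* = 348 + 4 = 352.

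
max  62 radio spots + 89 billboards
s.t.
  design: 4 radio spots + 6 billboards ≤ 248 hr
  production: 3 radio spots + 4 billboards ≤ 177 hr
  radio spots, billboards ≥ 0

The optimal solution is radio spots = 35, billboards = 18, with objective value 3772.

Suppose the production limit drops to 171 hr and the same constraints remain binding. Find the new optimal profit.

Check each constraint at x*: design 248/248 (tight); production 177/177 (tight).
Dual feasibility on the basic columns requires 4·y_design + 3·y_production = 62, 6·y_design + 4·y_production = 89.
Solving: y_design = 9.5, y_production = 8.
Δz = y_production·Δb = 8 × (-6) = -48, so new z* = 3772 − 48 = 3724.

3724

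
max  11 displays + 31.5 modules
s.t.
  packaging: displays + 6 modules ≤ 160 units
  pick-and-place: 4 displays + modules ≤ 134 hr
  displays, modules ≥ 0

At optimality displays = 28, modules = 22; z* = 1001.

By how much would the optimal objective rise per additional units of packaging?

5

Both packaging and pick-and-place are binding at x*.
The binding rows give the dual system: 1·y_packaging + 4·y_pick-and-place = 11 and 6·y_packaging + 1·y_pick-and-place = 31.5.
Solving: y_packaging = 5, y_pick-and-place = 1.5.
Shadow price of packaging = 5.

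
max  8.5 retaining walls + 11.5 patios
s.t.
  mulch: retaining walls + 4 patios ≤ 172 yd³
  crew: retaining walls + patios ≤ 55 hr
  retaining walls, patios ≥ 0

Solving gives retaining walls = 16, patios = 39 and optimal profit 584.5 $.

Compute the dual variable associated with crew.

Both mulch and crew are binding at x*.
From A_Bᵀ y = c: 1·y_mulch + 1·y_crew = 8.5; 4·y_mulch + 1·y_crew = 11.5.
Solving: y_mulch = 1, y_crew = 7.5.
Shadow price of crew = 7.5.

7.5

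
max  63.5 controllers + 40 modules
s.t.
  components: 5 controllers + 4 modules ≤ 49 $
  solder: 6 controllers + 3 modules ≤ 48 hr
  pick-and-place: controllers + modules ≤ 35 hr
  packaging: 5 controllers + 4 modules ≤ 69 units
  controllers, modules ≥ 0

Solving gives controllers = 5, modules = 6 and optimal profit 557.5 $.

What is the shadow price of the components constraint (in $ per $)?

Binding: components and solder. Non-binding: pick-and-place (24 unused), packaging (20 unused).
Slack constraints have shadow price 0 (complementary slackness).
From A_Bᵀ y = c: 5·y_components + 6·y_solder = 63.5; 4·y_components + 3·y_solder = 40.
Solving: y_components = 5.5, y_solder = 6.
Shadow price of components = 5.5.

5.5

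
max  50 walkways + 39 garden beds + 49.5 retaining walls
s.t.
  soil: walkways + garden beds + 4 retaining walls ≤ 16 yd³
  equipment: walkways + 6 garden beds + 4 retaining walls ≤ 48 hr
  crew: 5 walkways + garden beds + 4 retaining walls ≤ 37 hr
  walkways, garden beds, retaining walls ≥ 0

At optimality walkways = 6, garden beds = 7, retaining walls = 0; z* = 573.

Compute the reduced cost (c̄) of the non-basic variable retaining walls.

-6.5

At the optimum: soil uses 13 of 16 (slack = 3); equipment uses 48 of 48 (binding); crew uses 37 of 37 (binding).
Slack constraints have shadow price 0 (complementary slackness).
The binding rows give the dual system: 1·y_equipment + 5·y_crew = 50 and 6·y_equipment + 1·y_crew = 39.
This yields shadow prices y_equipment = 5, y_crew = 9.
Reduced cost of retaining walls: c₃ − yᵀa₃ = 49.5 − (5·4 + 9·4) = 49.5 − 56 = -6.5.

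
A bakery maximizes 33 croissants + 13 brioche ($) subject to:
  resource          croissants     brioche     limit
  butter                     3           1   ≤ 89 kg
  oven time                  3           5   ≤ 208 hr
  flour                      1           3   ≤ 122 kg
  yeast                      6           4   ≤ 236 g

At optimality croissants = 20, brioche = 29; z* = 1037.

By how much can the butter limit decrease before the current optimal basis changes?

Binding constraints: butter, yeast. The basis is B = [[3,1],[6,4]] with det 6.
Per unit decrease in butter, x* moves by d = (-0.6667, 1).
The basis stays optimal until oven time becomes binding; allowable decrease = 1 kg.

1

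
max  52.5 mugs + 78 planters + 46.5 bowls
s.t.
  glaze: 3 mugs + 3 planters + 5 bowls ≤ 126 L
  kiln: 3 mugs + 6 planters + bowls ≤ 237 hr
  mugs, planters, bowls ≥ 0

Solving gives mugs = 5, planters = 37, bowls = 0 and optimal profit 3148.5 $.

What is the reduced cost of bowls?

Check each constraint at x*: glaze 126/126 (tight); kiln 237/237 (tight).
The binding rows give the dual system: 3·y_glaze + 3·y_kiln = 52.5 and 3·y_glaze + 6·y_kiln = 78.
Solving: y_glaze = 9, y_kiln = 8.5.
Reduced cost of bowls: c₃ − yᵀa₃ = 46.5 − (9·5 + 8.5·1) = 46.5 − 53.5 = -7.

-7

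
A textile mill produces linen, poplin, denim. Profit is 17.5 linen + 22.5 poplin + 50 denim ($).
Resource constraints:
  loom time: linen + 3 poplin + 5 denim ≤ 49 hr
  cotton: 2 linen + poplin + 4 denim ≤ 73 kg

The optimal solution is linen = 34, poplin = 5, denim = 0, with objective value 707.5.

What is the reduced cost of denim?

-1.5

Check each constraint at x*: loom time 49/49 (tight); cotton 73/73 (tight).
From A_Bᵀ y = c: 1·y_loom time + 2·y_cotton = 17.5; 3·y_loom time + 1·y_cotton = 22.5.
→ y_loom time = 5.5 and y_cotton = 6.
Reduced cost of denim: c₃ − yᵀa₃ = 50 − (5.5·5 + 6·4) = 50 − 51.5 = -1.5.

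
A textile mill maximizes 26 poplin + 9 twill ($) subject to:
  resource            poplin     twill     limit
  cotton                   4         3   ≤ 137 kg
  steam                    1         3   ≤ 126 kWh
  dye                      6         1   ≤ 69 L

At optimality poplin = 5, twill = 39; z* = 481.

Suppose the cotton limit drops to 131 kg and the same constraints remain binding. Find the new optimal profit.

469

Check each constraint at x*: cotton 137/137 (tight); steam 122/126 (slack 4); dye 69/69 (tight).
By complementary slackness, y = 0 for the non-binding constraint.
From A_Bᵀ y = c: 4·y_cotton + 6·y_dye = 26; 3·y_cotton + 1·y_dye = 9.
→ y_cotton = 2 and y_dye = 3.
Δz = y_cotton·Δb = 2 × (-6) = -12, so new z* = 481 − 12 = 469.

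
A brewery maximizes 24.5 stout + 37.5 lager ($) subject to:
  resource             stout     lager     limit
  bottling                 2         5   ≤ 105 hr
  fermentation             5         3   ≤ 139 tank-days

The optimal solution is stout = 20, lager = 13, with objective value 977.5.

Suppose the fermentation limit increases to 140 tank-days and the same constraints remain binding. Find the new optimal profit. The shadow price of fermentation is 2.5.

980

Δb = 1, so new z* = 977.5 + (2.5)·(1) = 977.5 + 2.5 = 980.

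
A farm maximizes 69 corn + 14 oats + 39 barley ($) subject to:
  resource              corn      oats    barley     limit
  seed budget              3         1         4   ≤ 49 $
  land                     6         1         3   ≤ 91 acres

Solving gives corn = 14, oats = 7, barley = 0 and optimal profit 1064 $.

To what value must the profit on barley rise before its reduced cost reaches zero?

Both seed budget and land are binding at x*.
The binding rows give the dual system: 3·y_seed budget + 6·y_land = 69 and 1·y_seed budget + 1·y_land = 14.
This yields shadow prices y_seed budget = 5, y_land = 9.
barley enters the basis when its profit ≥ yᵀa₃ = 5·4 + 9·3 = 47.

47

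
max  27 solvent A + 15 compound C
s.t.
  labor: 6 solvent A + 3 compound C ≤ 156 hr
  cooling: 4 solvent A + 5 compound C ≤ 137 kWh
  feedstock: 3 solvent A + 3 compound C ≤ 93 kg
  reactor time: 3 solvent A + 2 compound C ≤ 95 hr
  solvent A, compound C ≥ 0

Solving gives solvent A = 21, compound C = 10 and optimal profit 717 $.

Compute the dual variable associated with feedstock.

Binding: labor and feedstock. Non-binding: cooling (3 unused), reactor time (12 unused).
Since cooling, reactor time are not tight, their duals are 0.
Dual feasibility on the basic columns requires 6·y_labor + 3·y_feedstock = 27, 3·y_labor + 3·y_feedstock = 15.
→ y_labor = 4 and y_feedstock = 1.
Shadow price of feedstock = 1.

1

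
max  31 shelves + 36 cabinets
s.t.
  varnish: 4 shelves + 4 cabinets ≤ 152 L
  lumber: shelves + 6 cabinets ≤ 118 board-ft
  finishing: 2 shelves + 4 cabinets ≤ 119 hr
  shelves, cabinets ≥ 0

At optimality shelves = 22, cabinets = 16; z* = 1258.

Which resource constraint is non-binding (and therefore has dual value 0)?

finishing

varnish: 152/152 (binding)
lumber: 118/118 (binding)
finishing: 108/119 (slack 11)
By complementary slackness, a constraint with positive slack has shadow price 0 → finishing.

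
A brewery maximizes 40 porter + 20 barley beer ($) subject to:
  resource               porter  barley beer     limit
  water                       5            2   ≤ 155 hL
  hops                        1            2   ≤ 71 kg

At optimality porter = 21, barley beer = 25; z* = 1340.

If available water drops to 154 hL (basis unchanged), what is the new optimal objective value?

1332.5

Both water and hops are binding at x*.
Dual feasibility on the basic columns requires 5·y_water + 1·y_hops = 40, 2·y_water + 2·y_hops = 20.
→ y_water = 7.5 and y_hops = 2.5.
Δz = y_water·Δb = 7.5 × (-1) = -7.5, so new z* = 1340 − 7.5 = 1332.5.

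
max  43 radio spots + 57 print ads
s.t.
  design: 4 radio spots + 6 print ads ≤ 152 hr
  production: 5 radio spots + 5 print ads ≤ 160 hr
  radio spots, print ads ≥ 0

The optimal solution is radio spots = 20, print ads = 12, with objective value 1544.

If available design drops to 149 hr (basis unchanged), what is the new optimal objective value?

At the optimum: design uses 152 of 152 (binding); production uses 160 of 160 (binding).
From A_Bᵀ y = c: 4·y_design + 5·y_production = 43; 6·y_design + 5·y_production = 57.
Solving: y_design = 7, y_production = 3.
Δz = y_design·Δb = 7 × (-3) = -21, so new z* = 1544 − 21 = 1523.

1523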